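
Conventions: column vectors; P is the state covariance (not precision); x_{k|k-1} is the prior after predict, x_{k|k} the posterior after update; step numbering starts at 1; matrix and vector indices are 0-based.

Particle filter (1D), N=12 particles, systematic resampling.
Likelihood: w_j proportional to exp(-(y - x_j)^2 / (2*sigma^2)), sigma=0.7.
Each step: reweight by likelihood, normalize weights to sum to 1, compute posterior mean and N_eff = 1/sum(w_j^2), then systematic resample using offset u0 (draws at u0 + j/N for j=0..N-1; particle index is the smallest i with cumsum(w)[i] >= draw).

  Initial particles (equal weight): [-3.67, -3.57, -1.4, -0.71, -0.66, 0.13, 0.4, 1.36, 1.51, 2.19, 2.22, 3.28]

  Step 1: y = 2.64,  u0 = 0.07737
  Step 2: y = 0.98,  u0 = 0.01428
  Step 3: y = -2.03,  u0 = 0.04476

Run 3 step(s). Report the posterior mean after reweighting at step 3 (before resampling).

step 1: w=[0.0000, 0.0000, 0.0000, 0.0000, 0.0000, 0.0006, 0.0022, 0.0677, 0.0979, 0.2932, 0.3011, 0.2373]  mean=2.3298  Neff=4.0468  idx=[8, 8, 9, 9, 9, 10, 10, 10, 10, 11, 11, 11]
step 2: w=[0.2485, 0.2485, 0.0743, 0.0743, 0.0743, 0.0689, 0.0689, 0.0689, 0.0689, 0.0015, 0.0015, 0.0015]  mean=1.8652  Neff=6.2876  idx=[0, 0, 0, 1, 1, 1, 2, 3, 4, 5, 6, 8]
step 3: w=[0.1660, 0.1660, 0.1660, 0.1660, 0.1660, 0.1660, 0.0008, 0.0008, 0.0008, 0.0006, 0.0006, 0.0006]  mean=1.5128  Neff=6.0488  idx=[0, 0, 1, 1, 2, 2, 3, 3, 4, 4, 5, 5]

post_mean = 1.5128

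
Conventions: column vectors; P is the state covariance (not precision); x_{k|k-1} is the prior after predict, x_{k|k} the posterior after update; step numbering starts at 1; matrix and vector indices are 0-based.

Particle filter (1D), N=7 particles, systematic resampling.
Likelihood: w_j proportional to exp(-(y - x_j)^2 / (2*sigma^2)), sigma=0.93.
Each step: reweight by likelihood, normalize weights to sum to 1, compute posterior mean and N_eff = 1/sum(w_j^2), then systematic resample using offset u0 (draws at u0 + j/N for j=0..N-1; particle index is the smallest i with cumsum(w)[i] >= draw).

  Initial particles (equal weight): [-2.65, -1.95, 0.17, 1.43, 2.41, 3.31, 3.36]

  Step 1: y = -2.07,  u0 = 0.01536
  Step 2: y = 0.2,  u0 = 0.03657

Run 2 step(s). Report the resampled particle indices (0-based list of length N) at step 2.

resampled_idx = [1, 3, 4, 4, 5, 5, 6]

step 1: w=[0.4401, 0.5301, 0.0294, 0.0004, 0.0000, 0.0000, 0.0000]  mean=-2.1942  Neff=2.1030  idx=[0, 0, 0, 1, 1, 1, 1]
step 2: w=[0.0301, 0.0301, 0.0301, 0.2274, 0.2274, 0.2274, 0.2274]  mean=-2.0131  Neff=4.7701  idx=[1, 3, 4, 4, 5, 5, 6]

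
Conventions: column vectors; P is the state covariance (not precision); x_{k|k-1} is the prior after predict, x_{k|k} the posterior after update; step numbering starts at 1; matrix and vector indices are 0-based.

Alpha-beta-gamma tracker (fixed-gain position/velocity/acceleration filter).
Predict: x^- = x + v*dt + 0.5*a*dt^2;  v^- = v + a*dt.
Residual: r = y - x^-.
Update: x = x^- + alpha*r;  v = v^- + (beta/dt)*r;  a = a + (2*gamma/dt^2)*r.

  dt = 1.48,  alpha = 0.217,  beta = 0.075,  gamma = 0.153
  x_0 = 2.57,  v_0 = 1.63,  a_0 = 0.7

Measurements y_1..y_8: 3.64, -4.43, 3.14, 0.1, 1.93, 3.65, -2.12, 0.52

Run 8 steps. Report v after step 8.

v_post = 0.6693

step 1: x_pred=5.7490  r=-2.1090  x^+=5.2914  v^+=2.5591  a^+=0.4054
step 2: x_pred=9.5228  r=-13.9528  x^+=6.4951  v^+=2.4520  a^+=-1.5439
step 3: x_pred=8.4332  r=-5.2932  x^+=7.2846  v^+=-0.1011  a^+=-2.2833
step 4: x_pred=4.6342  r=-4.5342  x^+=3.6503  v^+=-3.7102  a^+=-2.9167
step 5: x_pred=-5.0353  r=6.9653  x^+=-3.5238  v^+=-7.6740  a^+=-1.9437
step 6: x_pred=-17.0101  r=20.6601  x^+=-12.5269  v^+=-9.5037  a^+=0.9425
step 7: x_pred=-25.5601  r=23.4401  x^+=-20.4736  v^+=-6.9209  a^+=4.2171
step 8: x_pred=-26.0980  r=26.6180  x^+=-20.3219  v^+=0.6693  a^+=7.9357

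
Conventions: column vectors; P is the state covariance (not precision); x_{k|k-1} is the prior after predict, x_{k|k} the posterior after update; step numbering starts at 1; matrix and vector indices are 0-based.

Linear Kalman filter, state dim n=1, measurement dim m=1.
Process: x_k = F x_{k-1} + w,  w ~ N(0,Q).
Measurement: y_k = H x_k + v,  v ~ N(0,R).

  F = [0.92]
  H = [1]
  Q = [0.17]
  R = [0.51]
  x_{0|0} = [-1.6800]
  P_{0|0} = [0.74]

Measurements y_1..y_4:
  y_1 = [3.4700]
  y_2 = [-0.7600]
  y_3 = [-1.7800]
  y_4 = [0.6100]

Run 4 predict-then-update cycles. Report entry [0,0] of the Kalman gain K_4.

K[0,0] = 0.4077

step 1: x^-=[-1.5456]  P^-=[0.7963]  S=[1.3063]  K=[0.6096]  nu=[5.0156]  x^+=[1.5119]  P^+=[0.3109]
step 2: x^-=[1.3909]  P^-=[0.4331]  S=[0.9431]  K=[0.4593]  nu=[-2.1509]  x^+=[0.4031]  P^+=[0.2342]
step 3: x^-=[0.3709]  P^-=[0.3682]  S=[0.8782]  K=[0.4193]  nu=[-2.1509]  x^+=[-0.5310]  P^+=[0.2138]
step 4: x^-=[-0.4885]  P^-=[0.3510]  S=[0.8610]  K=[0.4077]  nu=[1.0985]  x^+=[-0.0407]  P^+=[0.2079]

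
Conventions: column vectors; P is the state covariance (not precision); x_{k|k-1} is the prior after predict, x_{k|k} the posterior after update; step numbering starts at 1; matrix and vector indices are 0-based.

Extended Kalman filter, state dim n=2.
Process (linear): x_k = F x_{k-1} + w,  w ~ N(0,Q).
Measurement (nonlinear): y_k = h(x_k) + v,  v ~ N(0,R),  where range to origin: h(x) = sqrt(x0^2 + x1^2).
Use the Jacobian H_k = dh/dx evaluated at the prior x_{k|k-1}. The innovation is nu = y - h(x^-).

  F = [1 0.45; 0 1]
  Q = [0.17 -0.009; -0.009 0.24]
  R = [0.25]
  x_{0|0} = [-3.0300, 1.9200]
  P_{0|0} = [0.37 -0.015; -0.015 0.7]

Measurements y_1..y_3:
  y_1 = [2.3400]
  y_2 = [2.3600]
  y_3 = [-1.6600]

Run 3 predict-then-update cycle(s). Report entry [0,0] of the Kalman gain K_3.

K[0,0] = 0.7124

step 1: x^-=[-2.1660, 1.9200]  P^-=[0.6683 0.2910; 0.2910 0.9400]  H_jac=[-0.7483 0.6633]  S=[0.7489]  K=[-0.4100; 0.5418]  nu=[-0.5545]  x^+=[-1.9387, 1.6196]  P^+=[0.5424 0.4574; 0.4574 0.7202]
step 2: x^-=[-1.2099, 1.6196]  P^-=[1.2698 0.7724; 0.7724 0.9602]  H_jac=[-0.5985 0.8011]  S=[0.5804]  K=[-0.2432; 0.5289]  nu=[0.3384]  x^+=[-1.2922, 1.7986]  P^+=[1.2355 0.8471; 0.8471 0.7978]
step 3: x^-=[-0.4828, 1.7986]  P^-=[2.3294 1.1971; 1.1971 1.0378]  H_jac=[-0.2593 0.9658]  S=[0.7751]  K=[0.7124; 0.8927]  nu=[-3.5222]  x^+=[-2.9921, -1.3458]  P^+=[1.9360 0.7041; 0.7041 0.4201]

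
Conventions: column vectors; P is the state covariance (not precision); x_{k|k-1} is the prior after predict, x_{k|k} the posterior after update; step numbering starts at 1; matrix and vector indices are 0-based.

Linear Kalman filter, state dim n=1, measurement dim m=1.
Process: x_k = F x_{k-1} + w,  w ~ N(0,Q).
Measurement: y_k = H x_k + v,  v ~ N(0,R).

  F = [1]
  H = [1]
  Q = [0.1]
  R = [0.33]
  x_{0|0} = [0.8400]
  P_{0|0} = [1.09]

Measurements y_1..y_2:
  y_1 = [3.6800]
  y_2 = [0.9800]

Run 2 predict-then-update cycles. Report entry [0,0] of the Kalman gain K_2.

step 1: x^-=[0.8400]  P^-=[1.1900]  S=[1.5200]  K=[0.7829]  nu=[2.8400]  x^+=[3.0634]  P^+=[0.2584]
step 2: x^-=[3.0634]  P^-=[0.3584]  S=[0.6884]  K=[0.5206]  nu=[-2.0834]  x^+=[1.9788]  P^+=[0.1718]

K[0,0] = 0.5206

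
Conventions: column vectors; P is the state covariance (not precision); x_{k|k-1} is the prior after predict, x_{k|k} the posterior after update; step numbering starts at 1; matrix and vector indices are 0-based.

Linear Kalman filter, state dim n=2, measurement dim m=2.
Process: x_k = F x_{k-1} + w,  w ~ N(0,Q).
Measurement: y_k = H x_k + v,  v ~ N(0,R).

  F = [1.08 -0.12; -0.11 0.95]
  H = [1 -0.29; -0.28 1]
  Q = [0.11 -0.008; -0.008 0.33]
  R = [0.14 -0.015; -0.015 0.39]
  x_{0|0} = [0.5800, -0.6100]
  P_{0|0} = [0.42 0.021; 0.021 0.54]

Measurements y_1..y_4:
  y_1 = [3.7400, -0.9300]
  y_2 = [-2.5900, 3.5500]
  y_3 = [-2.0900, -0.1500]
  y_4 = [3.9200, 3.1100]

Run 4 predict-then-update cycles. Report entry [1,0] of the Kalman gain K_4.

K[1,0] = -0.0642

step 1: x^-=[0.6996, -0.6433]  P^-=[0.6022 -0.0976; -0.0976 0.8180]  S=[0.8676 -0.5264; -0.5264 1.3099]  K=[0.7980 0.1174; 0.0074 0.6483]  nu=[2.8538, -0.0908]  x^+=[2.9662, -0.6810]  P^+=[0.1303 0.0703; 0.0703 0.2724]
step 2: x^-=[3.2852, -0.9733]  P^-=[0.2477 0.0185; 0.0185 0.5627]  S=[0.4243 -0.2275; -0.2275 0.9618]  K=[0.6217 0.0942; -0.0345 0.5716]  nu=[-6.1574, 5.4431]  x^+=[-0.0300, 2.3500]  P^+=[0.1018 0.0559; 0.0559 0.2391]
step 3: x^-=[-0.3144, 2.2358]  P^-=[0.2177 0.0108; 0.0108 0.5353]  S=[0.3965 -0.2196; -0.2196 0.9364]  K=[0.5879 0.0843; -0.0570 0.5551]  nu=[-1.1272, -2.4738]  x^+=[-1.1855, 0.9267]  P^+=[0.0958 0.0509; 0.0509 0.2316]
step 4: x^-=[-1.3916, 1.0108]  P^-=[0.2119 0.0071; 0.0071 0.5295]  S=[0.3923 -0.2202; -0.2202 0.9322]  K=[0.5804 0.0811; -0.0642 0.5508]  nu=[5.6047, 1.7096]  x^+=[1.9998, 1.5925]  P^+=[0.0943 0.0493; 0.0493 0.2296]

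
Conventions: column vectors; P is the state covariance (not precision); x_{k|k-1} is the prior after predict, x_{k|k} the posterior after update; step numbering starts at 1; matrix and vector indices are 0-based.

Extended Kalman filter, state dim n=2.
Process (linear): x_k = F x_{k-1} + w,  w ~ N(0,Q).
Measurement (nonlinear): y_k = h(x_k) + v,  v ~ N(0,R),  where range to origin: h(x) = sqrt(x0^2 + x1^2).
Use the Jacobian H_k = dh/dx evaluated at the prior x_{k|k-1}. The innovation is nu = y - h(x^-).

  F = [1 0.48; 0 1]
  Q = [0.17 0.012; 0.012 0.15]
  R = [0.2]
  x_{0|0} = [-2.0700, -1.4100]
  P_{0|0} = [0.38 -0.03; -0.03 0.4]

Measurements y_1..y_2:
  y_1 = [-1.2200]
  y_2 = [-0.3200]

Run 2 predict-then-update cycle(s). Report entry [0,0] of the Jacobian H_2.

step 1: x^-=[-2.7468, -1.4100]  P^-=[0.6134 0.1740; 0.1740 0.5500]  H_jac=[-0.8896 -0.4567]  S=[0.9415]  K=[-0.6639; -0.4312]  nu=[-4.3076]  x^+=[0.1132, 0.4473]  P^+=[0.1983 -0.0955; -0.0955 0.3750]
step 2: x^-=[0.3279, 0.4473]  P^-=[0.3630 0.0964; 0.0964 0.5250]  H_jac=[0.5912 0.8065]  S=[0.7603]  K=[0.3846; 0.6318]  nu=[-0.8746]  x^+=[-0.0084, -0.1053]  P^+=[0.2505 -0.0883; -0.0883 0.2214]

H_jac[0,0] = 0.5912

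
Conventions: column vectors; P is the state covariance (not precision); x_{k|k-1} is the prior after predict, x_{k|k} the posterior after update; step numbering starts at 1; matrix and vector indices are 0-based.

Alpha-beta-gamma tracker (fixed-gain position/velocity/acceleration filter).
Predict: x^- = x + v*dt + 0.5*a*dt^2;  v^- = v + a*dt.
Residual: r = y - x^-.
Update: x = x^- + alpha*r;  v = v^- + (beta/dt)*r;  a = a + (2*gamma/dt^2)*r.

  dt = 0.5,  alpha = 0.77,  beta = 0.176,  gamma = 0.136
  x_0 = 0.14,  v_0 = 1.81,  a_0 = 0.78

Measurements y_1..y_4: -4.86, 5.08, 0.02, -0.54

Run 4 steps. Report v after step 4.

step 1: x_pred=1.1425  r=-6.0025  x^+=-3.4794  v^+=0.0871  a^+=-5.7507
step 2: x_pred=-4.1547  r=9.2347  x^+=2.9560  v^+=0.4624  a^+=4.2966
step 3: x_pred=3.7243  r=-3.7043  x^+=0.8720  v^+=1.3068  a^+=0.2664
step 4: x_pred=1.5587  r=-2.0987  x^+=-0.0573  v^+=0.7012  a^+=-2.0170

v_post = 0.7012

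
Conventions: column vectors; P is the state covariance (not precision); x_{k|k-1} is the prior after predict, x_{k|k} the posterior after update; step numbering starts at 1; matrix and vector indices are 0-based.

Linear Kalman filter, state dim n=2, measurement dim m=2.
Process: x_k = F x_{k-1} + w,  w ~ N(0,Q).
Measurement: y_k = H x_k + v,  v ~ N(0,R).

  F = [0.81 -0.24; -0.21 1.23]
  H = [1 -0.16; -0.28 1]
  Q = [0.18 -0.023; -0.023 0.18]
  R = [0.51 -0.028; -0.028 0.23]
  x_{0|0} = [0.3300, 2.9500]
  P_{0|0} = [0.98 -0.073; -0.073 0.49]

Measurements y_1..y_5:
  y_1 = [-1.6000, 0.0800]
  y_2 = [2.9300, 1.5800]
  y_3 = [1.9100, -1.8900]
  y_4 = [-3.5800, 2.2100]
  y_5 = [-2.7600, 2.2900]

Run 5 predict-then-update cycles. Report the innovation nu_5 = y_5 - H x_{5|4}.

step 1: x^-=[-0.4407, 3.5592]  P^-=[0.8796 -0.4108; -0.4108 1.0023]  S=[1.5467 -0.8638; -0.8638 1.5312]  K=[0.5424 -0.1231; 0.0558 0.7611]  nu=[-0.5898, -3.6026]  x^+=[-0.3172, 0.7842]  P^+=[0.2859 0.0366; 0.0366 0.1837]
step 2: x^-=[-0.4451, 1.0311]  P^-=[0.3640 -0.0876; -0.0876 0.4517]  S=[0.9136 -0.2937; -0.2937 0.7593]  K=[0.3809 -0.1023; 0.0304 0.6390]  nu=[3.5401, 0.4242]  x^+=[0.8598, 1.4099]  P^+=[0.2006 0.0220; 0.0220 0.1523]
step 3: x^-=[0.3581, 1.5536]  P^-=[0.3119 -0.0791; -0.0791 0.4079]  S=[0.8576 -0.2632; -0.2632 0.7066]  K=[0.3456 -0.1067; 0.0209 0.6163]  nu=[1.8005, -3.3434]  x^+=[1.3372, -0.4694]  P^+=[0.1819 0.0167; 0.0167 0.1459]
step 4: x^-=[1.1958, -0.8582]  P^-=[0.3013 -0.0795; -0.0795 0.4000]  S=[0.8470 -0.2594; -0.2594 0.6982]  K=[0.3372 -0.1094; 0.0179 0.6115]  nu=[-4.9131, 3.4030]  x^+=[-0.8333, 1.1350]  P^+=[0.1775 0.0151; 0.0151 0.1444]
step 5: x^-=[-0.9473, 1.5710]  P^-=[0.2989 -0.0800; -0.0800 0.3984]  S=[0.8447 -0.2590; -0.2590 0.6967]  K=[0.3352 -0.1104; 0.0170 0.6104]  nu=[-1.5613, 0.4537]  x^+=[-1.5207, 1.8214]  P^+=[0.1764 0.0146; 0.0146 0.1440]

innov = [-1.5613, 0.4537]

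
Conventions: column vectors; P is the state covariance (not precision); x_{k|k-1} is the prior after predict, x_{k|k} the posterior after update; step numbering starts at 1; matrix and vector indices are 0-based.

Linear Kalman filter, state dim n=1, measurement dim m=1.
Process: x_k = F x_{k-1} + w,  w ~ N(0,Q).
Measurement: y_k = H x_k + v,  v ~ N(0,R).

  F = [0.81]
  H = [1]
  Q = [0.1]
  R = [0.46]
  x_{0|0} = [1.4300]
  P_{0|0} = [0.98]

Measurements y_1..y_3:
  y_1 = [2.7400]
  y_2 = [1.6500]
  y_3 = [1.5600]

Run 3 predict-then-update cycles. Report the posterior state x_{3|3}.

x_post = [1.4349]

step 1: x^-=[1.1583]  P^-=[0.7430]  S=[1.2030]  K=[0.6176]  nu=[1.5817]  x^+=[2.1352]  P^+=[0.2841]
step 2: x^-=[1.7295]  P^-=[0.2864]  S=[0.7464]  K=[0.3837]  nu=[-0.0795]  x^+=[1.6990]  P^+=[0.1765]
step 3: x^-=[1.3762]  P^-=[0.2158]  S=[0.6758]  K=[0.3193]  nu=[0.1838]  x^+=[1.4349]  P^+=[0.1469]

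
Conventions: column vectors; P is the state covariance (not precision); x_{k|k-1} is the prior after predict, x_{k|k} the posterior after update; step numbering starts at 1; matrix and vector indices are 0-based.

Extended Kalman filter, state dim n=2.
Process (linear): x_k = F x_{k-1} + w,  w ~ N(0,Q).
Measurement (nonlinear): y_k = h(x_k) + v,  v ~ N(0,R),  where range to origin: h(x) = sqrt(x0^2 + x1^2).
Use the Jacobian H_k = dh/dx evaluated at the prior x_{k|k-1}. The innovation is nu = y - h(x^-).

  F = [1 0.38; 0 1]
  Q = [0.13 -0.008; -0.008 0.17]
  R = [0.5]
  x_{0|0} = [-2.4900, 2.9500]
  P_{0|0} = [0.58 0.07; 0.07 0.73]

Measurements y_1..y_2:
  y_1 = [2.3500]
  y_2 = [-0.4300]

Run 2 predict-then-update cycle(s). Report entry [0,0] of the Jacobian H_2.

step 1: x^-=[-1.3690, 2.9500]  P^-=[0.8686 0.3394; 0.3394 0.9000]  H_jac=[-0.4209 0.9071]  S=[1.1352]  K=[-0.0509; 0.5933]  nu=[-0.9022]  x^+=[-1.3231, 2.4148]  P^+=[0.8657 0.3737; 0.3737 0.5004]
step 2: x^-=[-0.4055, 2.4148]  P^-=[1.3519 0.5558; 0.5558 0.6704]  H_jac=[-0.1656 0.9862]  S=[1.0076]  K=[0.3219; 0.5649]  nu=[-2.8786]  x^+=[-1.3320, 0.7888]  P^+=[1.2476 0.3727; 0.3727 0.3490]

H_jac[0,0] = -0.1656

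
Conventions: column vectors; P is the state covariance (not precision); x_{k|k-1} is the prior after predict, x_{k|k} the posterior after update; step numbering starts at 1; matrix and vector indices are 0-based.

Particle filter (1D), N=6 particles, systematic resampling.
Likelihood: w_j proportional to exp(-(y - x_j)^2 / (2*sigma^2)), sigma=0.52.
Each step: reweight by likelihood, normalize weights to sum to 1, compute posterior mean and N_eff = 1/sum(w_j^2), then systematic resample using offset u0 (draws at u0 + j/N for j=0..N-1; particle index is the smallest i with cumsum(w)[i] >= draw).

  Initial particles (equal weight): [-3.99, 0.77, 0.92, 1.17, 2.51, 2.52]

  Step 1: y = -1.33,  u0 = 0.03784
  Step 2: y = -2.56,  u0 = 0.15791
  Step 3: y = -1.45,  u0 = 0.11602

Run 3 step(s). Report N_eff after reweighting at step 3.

N_eff = 5.4895

step 1: w=[0.0054, 0.7464, 0.2233, 0.0249, 0.0000, 0.0000]  mean=0.7877  Neff=1.6457  idx=[1, 1, 1, 1, 1, 2]
step 2: w=[0.1941, 0.1941, 0.1941, 0.1941, 0.1941, 0.0294]  mean=0.7744  Neff=5.2829  idx=[0, 1, 2, 3, 4, 5]
step 3: w=[0.1894, 0.1894, 0.1894, 0.1894, 0.1894, 0.0530]  mean=0.7780  Neff=5.4895  idx=[0, 1, 2, 3, 4, 5]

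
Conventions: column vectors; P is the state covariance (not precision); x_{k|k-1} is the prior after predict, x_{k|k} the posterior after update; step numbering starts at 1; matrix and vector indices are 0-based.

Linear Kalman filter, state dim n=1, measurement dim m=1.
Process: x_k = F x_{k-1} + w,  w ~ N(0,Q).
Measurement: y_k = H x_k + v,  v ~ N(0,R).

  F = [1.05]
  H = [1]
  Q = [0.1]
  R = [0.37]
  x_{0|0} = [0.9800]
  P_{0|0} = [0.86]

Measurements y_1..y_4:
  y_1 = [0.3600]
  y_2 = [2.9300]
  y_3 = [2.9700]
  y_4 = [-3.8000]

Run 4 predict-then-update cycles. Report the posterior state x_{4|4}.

x_post = [-0.2505]

step 1: x^-=[1.0290]  P^-=[1.0482]  S=[1.4182]  K=[0.7391]  nu=[-0.6690]  x^+=[0.5345]  P^+=[0.2735]
step 2: x^-=[0.5613]  P^-=[0.4015]  S=[0.7715]  K=[0.5204]  nu=[2.3687]  x^+=[1.7940]  P^+=[0.1926]
step 3: x^-=[1.8837]  P^-=[0.3123]  S=[0.6823]  K=[0.4577]  nu=[1.0863]  x^+=[2.3809]  P^+=[0.1694]
step 4: x^-=[2.4999]  P^-=[0.2867]  S=[0.6567]  K=[0.4366]  nu=[-6.2999]  x^+=[-0.2505]  P^+=[0.1615]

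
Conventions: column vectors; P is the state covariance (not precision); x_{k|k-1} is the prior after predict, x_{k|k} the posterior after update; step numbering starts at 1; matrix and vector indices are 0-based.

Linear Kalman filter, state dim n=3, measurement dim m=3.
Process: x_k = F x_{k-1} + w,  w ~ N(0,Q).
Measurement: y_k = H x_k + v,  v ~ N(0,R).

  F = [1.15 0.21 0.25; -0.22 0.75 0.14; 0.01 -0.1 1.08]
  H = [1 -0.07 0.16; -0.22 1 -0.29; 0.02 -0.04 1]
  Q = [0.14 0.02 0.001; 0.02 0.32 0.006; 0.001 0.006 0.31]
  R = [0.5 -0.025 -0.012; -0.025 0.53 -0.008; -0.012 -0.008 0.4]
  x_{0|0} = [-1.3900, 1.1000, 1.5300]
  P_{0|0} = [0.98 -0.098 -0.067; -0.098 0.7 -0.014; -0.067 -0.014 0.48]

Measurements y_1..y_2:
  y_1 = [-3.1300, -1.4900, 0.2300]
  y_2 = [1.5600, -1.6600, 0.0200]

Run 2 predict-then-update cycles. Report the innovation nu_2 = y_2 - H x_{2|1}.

innov = [4.1413, -2.3204, -0.7083]

step 1: x^-=[-0.9850, 1.3450, 1.5285]  P^-=[1.4096 -0.1910 0.0520; -0.1910 0.8041 0.0257; 0.0520 0.0257 0.8787]  S=[1.9788 -0.6384 0.2172; -0.6384 1.5520 -0.2924; 0.2172 -0.2924 1.2809]  K=[0.7139 -0.0510 -0.0641; 0.0527 0.5840 0.1164; 0.0152 -0.0209 0.6787]  nu=[-2.2954, -2.6084, -1.2250]  x^+=[-2.4119, -0.4420, 0.7166]  P^+=[0.3671 0.0247 -0.0402; 0.0247 0.3283 0.0539; -0.0402 0.0539 0.2744]
step 2: x^-=[-2.6874, 0.2995, 0.7940]  P^-=[0.6517 0.0161 0.0305; 0.0161 0.5335 0.0752; 0.0305 0.0752 0.6208]  S=[1.1760 -0.2146 0.1261; -0.2146 1.1005 -0.1427; 0.1261 -0.1427 1.0171]  K=[0.5570 -0.0189 -0.0295; 0.0694 0.4900 0.1133; 0.0386 -0.0160 0.6010]  nu=[4.1413, -2.3204, -0.7083]  x^+=[-0.3157, -0.6304, 0.5653]  P^+=[0.2853 0.0324 -0.0227; 0.0324 0.2790 0.0511; -0.0227 0.0511 0.2426]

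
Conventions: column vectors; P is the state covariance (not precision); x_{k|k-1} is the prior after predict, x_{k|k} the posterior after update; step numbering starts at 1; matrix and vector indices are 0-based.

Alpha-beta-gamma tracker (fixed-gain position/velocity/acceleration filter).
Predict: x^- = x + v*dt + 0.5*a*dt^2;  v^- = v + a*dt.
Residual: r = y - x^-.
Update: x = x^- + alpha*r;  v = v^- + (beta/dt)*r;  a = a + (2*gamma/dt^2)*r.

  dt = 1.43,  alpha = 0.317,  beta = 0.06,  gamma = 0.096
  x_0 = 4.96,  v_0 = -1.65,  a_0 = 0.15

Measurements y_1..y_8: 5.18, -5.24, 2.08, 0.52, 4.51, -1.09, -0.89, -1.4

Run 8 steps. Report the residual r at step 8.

step 1: x_pred=2.7539  r=2.4261  x^+=3.5230  v^+=-1.3337  a^+=0.3778
step 2: x_pred=2.0020  r=-7.2420  x^+=-0.2937  v^+=-1.0973  a^+=-0.3022
step 3: x_pred=-2.1718  r=4.2518  x^+=-0.8240  v^+=-1.3510  a^+=0.0970
step 4: x_pred=-2.6568  r=3.1768  x^+=-1.6497  v^+=-1.0790  a^+=0.3953
step 5: x_pred=-2.7885  r=7.2985  x^+=-0.4749  v^+=-0.2075  a^+=1.0806
step 6: x_pred=0.3333  r=-1.4233  x^+=-0.1179  v^+=1.2781  a^+=0.9469
step 7: x_pred=2.6779  r=-3.5679  x^+=1.5469  v^+=2.4825  a^+=0.6119
step 8: x_pred=5.7225  r=-7.1225  x^+=3.4647  v^+=3.0587  a^+=-0.0568

resid = -7.1225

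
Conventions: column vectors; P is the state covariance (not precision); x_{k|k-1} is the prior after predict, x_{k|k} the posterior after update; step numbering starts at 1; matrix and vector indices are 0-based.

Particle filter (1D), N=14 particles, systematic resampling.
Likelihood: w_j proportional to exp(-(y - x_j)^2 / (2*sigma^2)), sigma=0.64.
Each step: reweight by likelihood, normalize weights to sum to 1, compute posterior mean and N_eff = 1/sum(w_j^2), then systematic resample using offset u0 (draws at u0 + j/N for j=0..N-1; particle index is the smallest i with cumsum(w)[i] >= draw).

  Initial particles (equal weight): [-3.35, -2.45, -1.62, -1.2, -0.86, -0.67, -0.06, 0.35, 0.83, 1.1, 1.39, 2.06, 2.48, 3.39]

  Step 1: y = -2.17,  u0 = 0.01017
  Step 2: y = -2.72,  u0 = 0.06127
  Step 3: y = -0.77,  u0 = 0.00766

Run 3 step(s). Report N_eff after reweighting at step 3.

N_eff = 2.9821

step 1: w=[0.0797, 0.3965, 0.3016, 0.1384, 0.0537, 0.0280, 0.0019, 0.0002, 0.0000, 0.0000, 0.0000, 0.0000, 0.0000, 0.0000]  mean=-1.9582  Neff=3.6055  idx=[0, 1, 1, 1, 1, 1, 1, 2, 2, 2, 2, 3, 3, 4]
step 2: w=[0.0861, 0.1279, 0.1279, 0.1279, 0.1279, 0.1279, 0.1279, 0.0319, 0.0319, 0.0319, 0.0319, 0.0083, 0.0083, 0.0020]  mean=-2.3974  Neff=9.1069  idx=[0, 1, 1, 2, 3, 3, 4, 4, 5, 5, 6, 6, 9, 12]
step 3: w=[0.0002, 0.0204, 0.0204, 0.0204, 0.0204, 0.0204, 0.0204, 0.0204, 0.0204, 0.0204, 0.0204, 0.0204, 0.2648, 0.5105]  mean=-1.5922  Neff=2.9821  idx=[1, 4, 8, 11, 12, 12, 12, 13, 13, 13, 13, 13, 13, 13]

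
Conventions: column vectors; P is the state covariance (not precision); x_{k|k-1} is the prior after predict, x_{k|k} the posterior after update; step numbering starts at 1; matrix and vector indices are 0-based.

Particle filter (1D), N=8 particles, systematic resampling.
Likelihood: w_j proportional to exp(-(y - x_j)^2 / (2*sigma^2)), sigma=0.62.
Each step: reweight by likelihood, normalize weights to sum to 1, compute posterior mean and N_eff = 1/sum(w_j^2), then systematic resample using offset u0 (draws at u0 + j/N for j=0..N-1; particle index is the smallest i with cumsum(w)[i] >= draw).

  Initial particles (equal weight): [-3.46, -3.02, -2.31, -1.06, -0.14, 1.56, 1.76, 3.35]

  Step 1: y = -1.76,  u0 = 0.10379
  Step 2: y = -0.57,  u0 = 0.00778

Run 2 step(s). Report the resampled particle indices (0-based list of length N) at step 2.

step 1: w=[0.0168, 0.0915, 0.4867, 0.3813, 0.0237, 0.0000, 0.0000, 0.0000]  mean=-1.8661  Neff=2.5546  idx=[1, 2, 2, 2, 3, 3, 3, 4]
step 2: w=[0.0001, 0.0064, 0.0064, 0.0064, 0.2407, 0.2407, 0.2407, 0.2586]  mean=-0.8464  Neff=4.1532  idx=[2, 4, 4, 5, 6, 6, 7, 7]

resampled_idx = [2, 4, 4, 5, 6, 6, 7, 7]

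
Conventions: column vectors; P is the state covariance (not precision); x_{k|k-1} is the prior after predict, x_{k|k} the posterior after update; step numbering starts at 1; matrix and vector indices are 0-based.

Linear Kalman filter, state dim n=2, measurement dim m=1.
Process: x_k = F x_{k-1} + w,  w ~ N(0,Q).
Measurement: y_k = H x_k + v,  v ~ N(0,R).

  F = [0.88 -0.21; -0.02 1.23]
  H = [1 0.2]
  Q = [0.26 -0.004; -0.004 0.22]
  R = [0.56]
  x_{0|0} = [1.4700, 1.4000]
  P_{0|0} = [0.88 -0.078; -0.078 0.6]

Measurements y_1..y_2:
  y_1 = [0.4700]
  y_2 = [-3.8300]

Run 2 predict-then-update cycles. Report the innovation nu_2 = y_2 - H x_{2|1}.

step 1: x^-=[0.9996, 1.6926]  P^-=[0.9968 -0.2592; -0.2592 1.1319]  S=[1.4983]  K=[0.6306; -0.0219]  nu=[-0.8681]  x^+=[0.4521, 1.7116]  P^+=[0.4009 -0.2385; -0.2385 1.1312]
step 2: x^-=[0.0384, 2.0963]  P^-=[0.7085 -0.5624; -0.5624 1.9433]  S=[1.1212]  K=[0.5315; -0.1550]  nu=[-4.2877]  x^+=[-2.2407, 2.7607]  P^+=[0.3917 -0.4701; -0.4701 1.9164]

innov = [-4.2877]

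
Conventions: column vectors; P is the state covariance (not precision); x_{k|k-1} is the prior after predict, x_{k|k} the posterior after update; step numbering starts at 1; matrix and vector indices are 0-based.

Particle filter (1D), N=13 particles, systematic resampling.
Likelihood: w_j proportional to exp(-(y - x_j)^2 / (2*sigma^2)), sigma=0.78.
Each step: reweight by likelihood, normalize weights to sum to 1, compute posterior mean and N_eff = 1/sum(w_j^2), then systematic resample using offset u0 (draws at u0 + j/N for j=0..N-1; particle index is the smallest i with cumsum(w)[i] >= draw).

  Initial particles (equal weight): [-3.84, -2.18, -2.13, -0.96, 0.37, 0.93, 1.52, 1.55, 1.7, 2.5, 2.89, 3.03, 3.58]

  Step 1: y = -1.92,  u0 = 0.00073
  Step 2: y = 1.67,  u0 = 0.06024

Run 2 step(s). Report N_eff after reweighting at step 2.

step 1: w=[0.0198, 0.3873, 0.3949, 0.1920, 0.0055, 0.0005, 0.0000, 0.0000, 0.0000, 0.0000, 0.0000, 0.0000, 0.0000]  mean=-1.9431  Neff=2.9138  idx=[0, 1, 1, 1, 1, 1, 2, 2, 2, 2, 2, 3, 3]
step 2: w=[0.0000, 0.0007, 0.0007, 0.0007, 0.0007, 0.0007, 0.0010, 0.0010, 0.0010, 0.0010, 0.0010, 0.4956, 0.4956]  mean=-0.9705  Neff=2.0359  idx=[11, 11, 11, 11, 11, 11, 12, 12, 12, 12, 12, 12, 12]

N_eff = 2.0359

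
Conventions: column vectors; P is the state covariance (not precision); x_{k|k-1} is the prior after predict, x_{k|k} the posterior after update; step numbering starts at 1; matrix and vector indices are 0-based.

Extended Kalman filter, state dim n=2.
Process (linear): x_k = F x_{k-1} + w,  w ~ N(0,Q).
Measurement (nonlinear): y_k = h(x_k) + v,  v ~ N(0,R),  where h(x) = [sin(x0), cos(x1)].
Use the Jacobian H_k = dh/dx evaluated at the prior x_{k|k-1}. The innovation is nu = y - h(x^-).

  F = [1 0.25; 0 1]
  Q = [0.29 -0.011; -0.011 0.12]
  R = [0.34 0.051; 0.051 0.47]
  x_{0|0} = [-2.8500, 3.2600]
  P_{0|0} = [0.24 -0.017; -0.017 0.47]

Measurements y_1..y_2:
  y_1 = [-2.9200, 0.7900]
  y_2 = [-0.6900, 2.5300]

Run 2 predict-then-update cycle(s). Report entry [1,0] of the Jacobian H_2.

step 1: x^-=[-2.0350, 3.2600]  P^-=[0.5509 0.0895; 0.0895 0.5900]  H_jac=[-0.4477 0.0000; 0.0000 0.1181]  S=[0.4504 0.0463; 0.0463 0.4782]  K=[-0.5554 0.0758; -0.1050 0.1559]  nu=[-2.0258, 1.7830]  x^+=[-0.7747, 3.7506]  P^+=[0.4131 0.0620; 0.0620 0.5749]
step 2: x^-=[0.1629, 3.7506]  P^-=[0.7700 0.1947; 0.1947 0.6949]  H_jac=[0.9868 0.0000; 0.0000 0.5721]  S=[1.0898 0.1609; 0.1609 0.6974]  K=[0.6974 -0.0012; 0.0954 0.5480]  nu=[-0.8522, 3.3502]  x^+=[-0.4354, 5.5053]  P^+=[0.2402 0.0612; 0.0612 0.4587]

H_jac[1,0] = 0.0000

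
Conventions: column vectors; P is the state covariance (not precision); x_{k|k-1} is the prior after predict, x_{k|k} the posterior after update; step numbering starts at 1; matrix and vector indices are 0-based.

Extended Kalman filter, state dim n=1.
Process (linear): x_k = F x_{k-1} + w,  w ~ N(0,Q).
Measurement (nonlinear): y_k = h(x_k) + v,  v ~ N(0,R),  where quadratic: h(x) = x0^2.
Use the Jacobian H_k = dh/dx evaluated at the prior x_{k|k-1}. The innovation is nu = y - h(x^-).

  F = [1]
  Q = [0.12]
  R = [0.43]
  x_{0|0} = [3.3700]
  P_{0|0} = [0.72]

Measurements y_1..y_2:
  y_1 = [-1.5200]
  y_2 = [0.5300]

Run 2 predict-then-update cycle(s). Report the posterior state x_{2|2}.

step 1: x^-=[3.3700]  P^-=[0.8400]  H_jac=[6.7400]  S=[38.5892]  K=[0.1467]  nu=[-12.8769]  x^+=[1.4808]  P^+=[0.0094]
step 2: x^-=[1.4808]  P^-=[0.1294]  H_jac=[2.9615]  S=[1.5646]  K=[0.2449]  nu=[-1.6627]  x^+=[1.0736]  P^+=[0.0356]

x_post = [1.0736]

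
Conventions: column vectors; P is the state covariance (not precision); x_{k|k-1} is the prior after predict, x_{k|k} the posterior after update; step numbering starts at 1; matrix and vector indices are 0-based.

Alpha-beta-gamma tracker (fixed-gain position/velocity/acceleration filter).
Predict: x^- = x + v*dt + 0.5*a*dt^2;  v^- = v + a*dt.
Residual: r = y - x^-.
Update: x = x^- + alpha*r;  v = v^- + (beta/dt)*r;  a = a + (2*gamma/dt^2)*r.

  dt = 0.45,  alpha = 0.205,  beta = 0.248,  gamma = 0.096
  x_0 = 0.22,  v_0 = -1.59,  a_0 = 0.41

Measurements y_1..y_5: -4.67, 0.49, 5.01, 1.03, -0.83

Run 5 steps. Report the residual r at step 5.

resid = -4.5929

step 1: x_pred=-0.4540  r=-4.2160  x^+=-1.3183  v^+=-3.7290  a^+=-3.5874
step 2: x_pred=-3.3595  r=3.8495  x^+=-2.5704  v^+=-3.2218  a^+=0.0625
step 3: x_pred=-4.0139  r=9.0239  x^+=-2.1640  v^+=1.7795  a^+=8.6185
step 4: x_pred=-0.4906  r=1.5206  x^+=-0.1789  v^+=6.4958  a^+=10.0602
step 5: x_pred=3.7629  r=-4.5929  x^+=2.8213  v^+=8.4917  a^+=5.7055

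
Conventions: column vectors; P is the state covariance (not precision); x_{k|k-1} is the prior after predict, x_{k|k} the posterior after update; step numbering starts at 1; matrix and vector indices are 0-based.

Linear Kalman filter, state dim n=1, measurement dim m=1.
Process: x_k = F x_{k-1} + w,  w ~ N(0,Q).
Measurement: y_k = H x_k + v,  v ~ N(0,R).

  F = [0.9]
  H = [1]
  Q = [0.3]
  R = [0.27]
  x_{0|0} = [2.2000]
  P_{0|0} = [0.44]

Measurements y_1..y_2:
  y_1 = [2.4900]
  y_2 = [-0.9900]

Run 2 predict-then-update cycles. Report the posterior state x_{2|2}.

x_post = [0.1635]

step 1: x^-=[1.9800]  P^-=[0.6564]  S=[0.9264]  K=[0.7085]  nu=[0.5100]  x^+=[2.3414]  P^+=[0.1913]
step 2: x^-=[2.1072]  P^-=[0.4550]  S=[0.7250]  K=[0.6276]  nu=[-3.0972]  x^+=[0.1635]  P^+=[0.1694]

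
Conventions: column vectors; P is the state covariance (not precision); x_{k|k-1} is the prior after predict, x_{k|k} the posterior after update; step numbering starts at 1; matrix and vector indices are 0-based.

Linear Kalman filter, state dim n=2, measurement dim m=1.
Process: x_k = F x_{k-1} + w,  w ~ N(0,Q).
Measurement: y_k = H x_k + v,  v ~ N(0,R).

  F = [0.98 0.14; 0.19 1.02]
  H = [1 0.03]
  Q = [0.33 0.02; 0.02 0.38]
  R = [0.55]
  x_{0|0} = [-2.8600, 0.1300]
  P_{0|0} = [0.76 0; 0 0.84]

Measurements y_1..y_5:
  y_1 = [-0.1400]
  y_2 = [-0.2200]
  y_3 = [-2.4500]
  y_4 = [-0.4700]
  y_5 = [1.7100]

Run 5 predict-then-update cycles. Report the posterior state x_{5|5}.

step 1: x^-=[-2.7846, -0.4108]  P^-=[1.0764 0.2815; 0.2815 1.2814]  S=[1.6444]  K=[0.6597; 0.1945]  nu=[2.6569]  x^+=[-1.0318, 0.1061]  P^+=[0.3607 0.0704; 0.0704 1.2191]
step 2: x^-=[-0.9963, -0.0878]  P^-=[0.7197 0.3335; 0.3335 1.6887]  S=[1.2912]  K=[0.5651; 0.2975]  nu=[0.7790]  x^+=[-0.5561, 0.1439]  P^+=[0.3073 0.1164; 0.1164 1.5744]
step 3: x^-=[-0.5249, 0.0412]  P^-=[0.6880 0.4215; 0.4215 2.0742]  S=[1.2651]  K=[0.5538; 0.3824]  nu=[-1.9264]  x^+=[-1.5917, -0.6954]  P^+=[0.3000 0.1536; 0.1536 1.8892]
step 4: x^-=[-1.6572, -1.0118]  P^-=[0.6973 0.5033; 0.5033 2.4159]  S=[1.2796]  K=[0.5567; 0.4499]  nu=[1.2175]  x^+=[-0.9794, -0.4639]  P^+=[0.3007 0.1828; 0.1828 2.1569]
step 5: x^-=[-1.0247, -0.6593]  P^-=[0.7112 0.5715; 0.5715 2.7057]  S=[1.2979]  K=[0.5612; 0.5029]  nu=[2.7545]  x^+=[0.5210, 0.7259]  P^+=[0.3025 0.2053; 0.2053 2.3775]

x_post = [0.5210, 0.7259]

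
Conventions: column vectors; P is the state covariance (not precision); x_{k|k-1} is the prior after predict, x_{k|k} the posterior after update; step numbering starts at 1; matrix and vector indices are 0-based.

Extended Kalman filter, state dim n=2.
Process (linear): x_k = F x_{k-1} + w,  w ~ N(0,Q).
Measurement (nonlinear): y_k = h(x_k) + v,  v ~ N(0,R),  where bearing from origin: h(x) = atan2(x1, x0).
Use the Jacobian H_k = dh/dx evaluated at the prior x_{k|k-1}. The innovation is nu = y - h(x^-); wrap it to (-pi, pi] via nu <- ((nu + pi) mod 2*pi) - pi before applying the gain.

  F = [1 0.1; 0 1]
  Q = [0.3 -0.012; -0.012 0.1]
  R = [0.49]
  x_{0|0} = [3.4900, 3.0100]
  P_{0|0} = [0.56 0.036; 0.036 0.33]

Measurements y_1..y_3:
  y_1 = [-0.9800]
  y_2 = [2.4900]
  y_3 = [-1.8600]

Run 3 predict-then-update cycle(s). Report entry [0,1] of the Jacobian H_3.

step 1: x^-=[3.7910, 3.0100]  P^-=[0.8705 0.0570; 0.0570 0.4300]  H_jac=[-0.1285 0.1618]  S=[0.5133]  K=[-0.1999; 0.1213]  nu=[-1.6511]  x^+=[4.1211, 2.8098]  P^+=[0.8500 0.0694; 0.0694 0.4225]
step 2: x^-=[4.4020, 2.8098]  P^-=[1.1681 0.0997; 0.0997 0.5225]  H_jac=[-0.1030 0.1614]  S=[0.5127]  K=[-0.2033; 0.1444]  nu=[1.9219]  x^+=[4.0112, 3.0874]  P^+=[1.1469 0.1147; 0.1147 0.5118]
step 3: x^-=[4.3200, 3.0874]  P^-=[1.4750 0.1539; 0.1539 0.6118]  H_jac=[-0.1095 0.1532]  S=[0.5169]  K=[-0.2669; 0.1487]  nu=[-2.4805]  x^+=[4.9819, 2.7184]  P^+=[1.4382 0.1744; 0.1744 0.6003]

H_jac[0,1] = 0.1532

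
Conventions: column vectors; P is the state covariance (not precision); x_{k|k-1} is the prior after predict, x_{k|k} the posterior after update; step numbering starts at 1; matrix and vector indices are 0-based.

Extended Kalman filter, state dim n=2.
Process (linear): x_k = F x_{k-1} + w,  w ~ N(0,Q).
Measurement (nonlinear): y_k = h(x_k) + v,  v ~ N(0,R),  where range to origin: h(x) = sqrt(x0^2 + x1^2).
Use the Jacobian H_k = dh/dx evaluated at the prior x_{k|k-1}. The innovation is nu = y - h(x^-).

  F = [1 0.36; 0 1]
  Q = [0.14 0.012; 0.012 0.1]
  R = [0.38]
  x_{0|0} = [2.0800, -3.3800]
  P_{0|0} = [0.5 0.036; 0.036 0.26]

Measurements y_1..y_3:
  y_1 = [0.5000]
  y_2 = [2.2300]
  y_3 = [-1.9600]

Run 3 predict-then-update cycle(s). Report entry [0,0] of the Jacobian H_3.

step 1: x^-=[0.8632, -3.3800]  P^-=[0.6996 0.1416; 0.1416 0.3600]  H_jac=[0.2474 -0.9689]  S=[0.6929]  K=[0.0518; -0.4528]  nu=[-2.9885]  x^+=[0.7083, -2.0267]  P^+=[0.6978 0.1579; 0.1579 0.2179]
step 2: x^-=[-0.0213, -2.0267]  P^-=[0.9797 0.2483; 0.2483 0.3179]  H_jac=[-0.0105 -0.9999]  S=[0.7032]  K=[-0.3678; -0.4558]  nu=[0.2032]  x^+=[-0.0961, -2.1193]  P^+=[0.8846 0.1304; 0.1304 0.1718]
step 3: x^-=[-0.8590, -2.1193]  P^-=[1.1407 0.2043; 0.2043 0.2718]  H_jac=[-0.3756 -0.9268]  S=[0.9167]  K=[-0.6740; -0.3585]  nu=[-4.2468]  x^+=[2.0033, -0.5967]  P^+=[0.7243 -0.0172; -0.0172 0.1540]

H_jac[0,0] = -0.3756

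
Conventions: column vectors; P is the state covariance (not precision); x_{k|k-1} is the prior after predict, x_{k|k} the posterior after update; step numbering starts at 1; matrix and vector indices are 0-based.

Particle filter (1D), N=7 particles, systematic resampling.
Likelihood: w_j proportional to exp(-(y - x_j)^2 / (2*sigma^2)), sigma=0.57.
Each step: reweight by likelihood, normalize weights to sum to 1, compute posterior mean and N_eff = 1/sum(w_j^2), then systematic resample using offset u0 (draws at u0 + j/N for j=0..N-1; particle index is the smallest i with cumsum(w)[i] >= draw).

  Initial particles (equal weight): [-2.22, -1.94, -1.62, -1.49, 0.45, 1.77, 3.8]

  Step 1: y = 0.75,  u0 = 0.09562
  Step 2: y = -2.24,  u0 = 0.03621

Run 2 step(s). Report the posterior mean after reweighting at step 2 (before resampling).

step 1: w=[0.0000, 0.0000, 0.0002, 0.0004, 0.8114, 0.1880, 0.0000]  mean=0.6969  Neff=1.4414  idx=[4, 4, 4, 4, 4, 4, 5]
step 2: w=[0.1667, 0.1667, 0.1667, 0.1667, 0.1667, 0.1667, 0.0000]  mean=0.4500  Neff=6.0000  idx=[0, 1, 1, 2, 3, 4, 5]

post_mean = 0.4500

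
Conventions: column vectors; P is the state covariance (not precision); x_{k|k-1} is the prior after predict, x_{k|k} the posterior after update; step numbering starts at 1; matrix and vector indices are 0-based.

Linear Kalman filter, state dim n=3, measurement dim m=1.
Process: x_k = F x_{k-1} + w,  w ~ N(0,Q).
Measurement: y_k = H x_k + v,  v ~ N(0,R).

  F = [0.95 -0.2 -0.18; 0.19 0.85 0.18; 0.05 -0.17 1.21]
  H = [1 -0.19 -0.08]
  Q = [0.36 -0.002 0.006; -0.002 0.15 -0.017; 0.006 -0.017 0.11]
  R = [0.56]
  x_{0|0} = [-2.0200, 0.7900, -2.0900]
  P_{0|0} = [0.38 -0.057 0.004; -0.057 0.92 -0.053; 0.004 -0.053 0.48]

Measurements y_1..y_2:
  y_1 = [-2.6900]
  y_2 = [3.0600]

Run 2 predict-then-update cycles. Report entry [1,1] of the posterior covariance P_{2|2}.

step 1: x^-=[-1.7008, -0.0885, -2.7642]  P^-=[0.7718 -0.1387 -0.0237; -0.1387 0.8096 -0.0943; -0.0237 -0.0943 0.8636]  S=[1.4201]  K=[0.5633; -0.2006; -0.0527]  nu=[-1.2272]  x^+=[-2.3921, 0.1577, -2.6995]  P^+=[0.3211 0.0219 0.0185; 0.0219 0.7524 -0.1093; 0.0185 -0.1093 0.8596]
step 2: x^-=[-1.8181, -0.8064, -3.4128]  P^-=[0.6852 -0.0598 -0.0999; -0.0598 0.7080 -0.0399; -0.0999 -0.0399 1.4380]  S=[1.3175]  K=[0.5348; -0.1451; -0.1574]  nu=[4.4519]  x^+=[0.5627, -1.4521, -4.1137]  P^+=[0.3084 0.0424 0.0110; 0.0424 0.6802 -0.0700; 0.0110 -0.0700 1.4053]

P_post[1,1] = 0.6802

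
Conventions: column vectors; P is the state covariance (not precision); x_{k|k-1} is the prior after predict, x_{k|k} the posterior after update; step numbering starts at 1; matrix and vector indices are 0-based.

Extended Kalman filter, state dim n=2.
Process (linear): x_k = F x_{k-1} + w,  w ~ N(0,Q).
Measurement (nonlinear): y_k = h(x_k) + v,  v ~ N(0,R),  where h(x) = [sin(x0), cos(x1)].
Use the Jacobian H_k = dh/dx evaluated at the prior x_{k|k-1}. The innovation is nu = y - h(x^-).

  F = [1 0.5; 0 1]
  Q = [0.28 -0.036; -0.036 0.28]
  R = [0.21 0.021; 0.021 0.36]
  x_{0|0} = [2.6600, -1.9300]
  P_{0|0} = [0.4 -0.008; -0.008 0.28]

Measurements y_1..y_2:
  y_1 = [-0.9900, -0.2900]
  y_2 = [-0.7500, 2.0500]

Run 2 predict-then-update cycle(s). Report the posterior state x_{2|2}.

step 1: x^-=[1.6950, -1.9300]  P^-=[0.7420 0.0960; 0.0960 0.5600]  H_jac=[-0.1239 0.0000; 0.0000 0.9362]  S=[0.2214 0.0099; 0.0099 0.8508]  K=[-0.4201 0.1105; -0.0812 0.6171]  nu=[-1.9823, 0.0615]  x^+=[2.5346, -1.7310]  P^+=[0.6934 0.0331; 0.0331 0.2355]
step 2: x^-=[1.6691, -1.7310]  P^-=[1.0654 0.1148; 0.1148 0.5155]  H_jac=[-0.0982 0.0000; 0.0000 0.9872]  S=[0.2203 0.0099; 0.0099 0.8624]  K=[-0.4809 0.1369; -0.0777 0.5910]  nu=[-1.7452, 2.2095]  x^+=[2.8110, -0.2897]  P^+=[0.9996 0.0397; 0.0397 0.2139]

x_post = [2.8110, -0.2897]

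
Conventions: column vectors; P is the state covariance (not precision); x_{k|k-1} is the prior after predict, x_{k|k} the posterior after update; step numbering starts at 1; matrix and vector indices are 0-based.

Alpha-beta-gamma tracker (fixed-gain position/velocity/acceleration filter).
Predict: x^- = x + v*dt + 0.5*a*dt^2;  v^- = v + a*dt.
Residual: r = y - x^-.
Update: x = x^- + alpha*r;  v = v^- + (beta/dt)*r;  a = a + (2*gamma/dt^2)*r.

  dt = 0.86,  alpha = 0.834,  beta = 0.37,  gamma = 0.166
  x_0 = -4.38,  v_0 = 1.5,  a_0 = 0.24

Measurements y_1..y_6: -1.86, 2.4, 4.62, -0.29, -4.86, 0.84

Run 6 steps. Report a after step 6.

step 1: x_pred=-3.0012  r=1.1412  x^+=-2.0494  v^+=2.1974  a^+=0.7523
step 2: x_pred=0.1185  r=2.2815  x^+=2.0213  v^+=3.8259  a^+=1.7764
step 3: x_pred=5.9685  r=-1.3485  x^+=4.8439  v^+=4.7735  a^+=1.1711
step 4: x_pred=9.3821  r=-9.6721  x^+=1.3156  v^+=1.6194  a^+=-3.1706
step 5: x_pred=1.5357  r=-6.3957  x^+=-3.7983  v^+=-3.8590  a^+=-6.0416
step 6: x_pred=-9.3513  r=10.1913  x^+=-0.8517  v^+=-4.6702  a^+=-1.4669

a_post = -1.4669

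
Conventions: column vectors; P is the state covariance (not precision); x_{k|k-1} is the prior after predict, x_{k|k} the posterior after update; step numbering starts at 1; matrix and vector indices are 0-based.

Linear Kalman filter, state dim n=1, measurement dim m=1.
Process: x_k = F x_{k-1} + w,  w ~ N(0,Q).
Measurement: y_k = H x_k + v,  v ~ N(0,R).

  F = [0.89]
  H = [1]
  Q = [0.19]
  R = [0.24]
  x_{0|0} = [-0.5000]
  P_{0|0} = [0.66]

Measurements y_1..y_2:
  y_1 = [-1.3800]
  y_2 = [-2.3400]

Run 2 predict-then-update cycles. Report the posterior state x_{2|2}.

x_post = [-1.7858]

step 1: x^-=[-0.4450]  P^-=[0.7128]  S=[0.9528]  K=[0.7481]  nu=[-0.9350]  x^+=[-1.1445]  P^+=[0.1795]
step 2: x^-=[-1.0186]  P^-=[0.3322]  S=[0.5722]  K=[0.5806]  nu=[-1.3214]  x^+=[-1.7858]  P^+=[0.1393]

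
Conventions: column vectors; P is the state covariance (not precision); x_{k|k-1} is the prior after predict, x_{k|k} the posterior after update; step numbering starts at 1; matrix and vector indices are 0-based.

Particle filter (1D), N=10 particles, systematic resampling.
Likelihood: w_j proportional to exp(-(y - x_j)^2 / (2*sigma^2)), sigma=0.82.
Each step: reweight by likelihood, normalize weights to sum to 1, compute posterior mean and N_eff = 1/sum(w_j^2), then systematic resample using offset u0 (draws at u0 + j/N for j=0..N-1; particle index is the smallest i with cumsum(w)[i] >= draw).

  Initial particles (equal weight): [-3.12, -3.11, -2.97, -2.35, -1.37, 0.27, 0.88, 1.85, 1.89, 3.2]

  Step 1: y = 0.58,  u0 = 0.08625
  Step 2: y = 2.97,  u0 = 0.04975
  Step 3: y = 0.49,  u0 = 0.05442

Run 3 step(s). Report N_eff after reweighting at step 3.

step 1: w=[0.0000, 0.0000, 0.0000, 0.0007, 0.0235, 0.3704, 0.3720, 0.1199, 0.1110, 0.0024]  mean=0.8327  Neff=3.3021  idx=[5, 5, 5, 5, 6, 6, 6, 7, 7, 8]
step 2: w=[0.0033, 0.0033, 0.0033, 0.0033, 0.0290, 0.0290, 0.0290, 0.2934, 0.2934, 0.3132]  mean=1.7574  Neff=3.6660  idx=[5, 7, 7, 7, 8, 8, 8, 9, 9, 9]
step 3: w=[0.2873, 0.0813, 0.0813, 0.0813, 0.0813, 0.0813, 0.0813, 0.0749, 0.0749, 0.0749]  mean=1.5803  Neff=7.1902  idx=[0, 0, 0, 1, 3, 4, 5, 6, 8, 9]

N_eff = 7.1902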